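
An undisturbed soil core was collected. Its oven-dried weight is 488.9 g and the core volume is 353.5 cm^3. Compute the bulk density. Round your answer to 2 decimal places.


Step 1: Identify the formula: BD = dry mass / volume
Step 2: Substitute values: BD = 488.9 / 353.5
Step 3: BD = 1.38 g/cm^3

1.38


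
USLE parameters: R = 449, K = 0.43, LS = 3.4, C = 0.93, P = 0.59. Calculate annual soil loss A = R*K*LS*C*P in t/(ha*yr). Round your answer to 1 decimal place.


Step 1: A = R * K * LS * C * P
Step 2: R * K = 449 * 0.43 = 193.07
Step 3: (R*K) * LS = 193.07 * 3.4 = 656.438
Step 4: * C * P = 656.438 * 0.93 * 0.59 = 360.2
Step 5: A = 360.2 t/(ha*yr)

360.2


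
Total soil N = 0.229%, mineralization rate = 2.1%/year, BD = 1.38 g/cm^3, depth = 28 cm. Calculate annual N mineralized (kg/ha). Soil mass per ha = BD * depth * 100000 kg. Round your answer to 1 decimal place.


Step 1: Soil mass per ha = BD * depth * 100000 = 1.38 * 28 * 100000 = 3864000 kg
Step 2: Total N pool = soil mass * N%/100 = 3864000 * 0.229/100 = 8848.56 kg/ha
Step 3: N mineralized = N pool * rate%/100 = 8848.56 * 2.1/100 = 185.8 kg/ha/yr

185.8


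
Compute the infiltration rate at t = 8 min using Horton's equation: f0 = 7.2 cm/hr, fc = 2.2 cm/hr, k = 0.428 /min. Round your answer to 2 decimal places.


Step 1: f = fc + (f0 - fc) * exp(-k * t)
Step 2: exp(-0.428 * 8) = 0.032582
Step 3: f = 2.2 + (7.2 - 2.2) * 0.032582
Step 4: f = 2.2 + 5.0 * 0.032582
Step 5: f = 2.36 cm/hr

2.36


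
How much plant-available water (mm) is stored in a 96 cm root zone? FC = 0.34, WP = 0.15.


Step 1: Available water = (FC - WP) * depth * 10
Step 2: AW = (0.34 - 0.15) * 96 * 10
Step 3: AW = 0.19 * 96 * 10
Step 4: AW = 182.4 mm

182.4


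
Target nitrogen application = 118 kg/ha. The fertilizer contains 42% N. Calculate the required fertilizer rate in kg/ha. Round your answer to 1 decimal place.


Step 1: Fertilizer rate = target N / (N content / 100)
Step 2: Rate = 118 / (42 / 100)
Step 3: Rate = 118 / 0.42
Step 4: Rate = 281.0 kg/ha

281.0


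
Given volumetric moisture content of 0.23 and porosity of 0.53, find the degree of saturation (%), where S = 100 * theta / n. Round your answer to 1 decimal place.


Step 1: S = 100 * theta_v / n
Step 2: S = 100 * 0.23 / 0.53
Step 3: S = 43.4%

43.4


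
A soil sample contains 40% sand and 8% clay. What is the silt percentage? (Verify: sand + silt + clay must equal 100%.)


Step 1: sand + silt + clay = 100%
Step 2: silt = 100 - sand - clay
Step 3: silt = 100 - 40 - 8
Step 4: silt = 52%

52


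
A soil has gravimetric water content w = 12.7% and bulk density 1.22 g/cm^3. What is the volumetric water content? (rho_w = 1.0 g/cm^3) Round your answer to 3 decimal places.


Step 1: theta = (w / 100) * BD / rho_w
Step 2: theta = (12.7 / 100) * 1.22 / 1.0
Step 3: theta = 0.127 * 1.22
Step 4: theta = 0.155

0.155


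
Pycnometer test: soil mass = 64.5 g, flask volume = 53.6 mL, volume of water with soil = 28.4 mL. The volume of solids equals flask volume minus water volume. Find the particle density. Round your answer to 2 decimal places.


Step 1: Volume of solids = flask volume - water volume with soil
Step 2: V_solids = 53.6 - 28.4 = 25.2 mL
Step 3: Particle density = mass / V_solids = 64.5 / 25.2 = 2.56 g/cm^3

2.56


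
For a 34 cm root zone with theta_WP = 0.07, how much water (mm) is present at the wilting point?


Step 1: Water (mm) = theta_WP * depth * 10
Step 2: Water = 0.07 * 34 * 10
Step 3: Water = 23.8 mm

23.8


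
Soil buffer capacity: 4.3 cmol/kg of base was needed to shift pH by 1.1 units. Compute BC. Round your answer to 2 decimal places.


Step 1: BC = change in base / change in pH
Step 2: BC = 4.3 / 1.1
Step 3: BC = 3.91 cmol/(kg*pH unit)

3.91


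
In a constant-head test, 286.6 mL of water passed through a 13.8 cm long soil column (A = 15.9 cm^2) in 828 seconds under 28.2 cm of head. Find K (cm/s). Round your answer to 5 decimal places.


Step 1: K = Q * L / (A * t * h)
Step 2: Numerator = 286.6 * 13.8 = 3955.08
Step 3: Denominator = 15.9 * 828 * 28.2 = 371258.64
Step 4: K = 3955.08 / 371258.64 = 0.01065 cm/s

0.01065


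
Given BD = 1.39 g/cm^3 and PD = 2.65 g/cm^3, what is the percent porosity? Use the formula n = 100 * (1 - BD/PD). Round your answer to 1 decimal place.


Step 1: Formula: n = 100 * (1 - BD / PD)
Step 2: n = 100 * (1 - 1.39 / 2.65)
Step 3: n = 100 * (1 - 0.52453)
Step 4: n = 47.5%

47.5


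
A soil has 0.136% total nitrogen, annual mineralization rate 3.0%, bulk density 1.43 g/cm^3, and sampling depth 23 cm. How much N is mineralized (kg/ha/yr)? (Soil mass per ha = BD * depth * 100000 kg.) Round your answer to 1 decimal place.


Step 1: Soil mass per ha = BD * depth * 100000 = 1.43 * 23 * 100000 = 3289000 kg
Step 2: Total N pool = soil mass * N%/100 = 3289000 * 0.136/100 = 4473.04 kg/ha
Step 3: N mineralized = N pool * rate%/100 = 4473.04 * 3.0/100 = 134.2 kg/ha/yr

134.2


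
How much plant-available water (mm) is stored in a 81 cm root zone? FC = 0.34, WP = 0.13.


Step 1: Available water = (FC - WP) * depth * 10
Step 2: AW = (0.34 - 0.13) * 81 * 10
Step 3: AW = 0.21 * 81 * 10
Step 4: AW = 170.1 mm

170.1


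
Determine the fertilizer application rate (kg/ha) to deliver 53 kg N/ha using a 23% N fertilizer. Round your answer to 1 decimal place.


Step 1: Fertilizer rate = target N / (N content / 100)
Step 2: Rate = 53 / (23 / 100)
Step 3: Rate = 53 / 0.23
Step 4: Rate = 230.4 kg/ha

230.4


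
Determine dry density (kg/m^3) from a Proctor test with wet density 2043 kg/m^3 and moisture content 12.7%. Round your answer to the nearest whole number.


Step 1: Dry density = wet density / (1 + w/100)
Step 2: Dry density = 2043 / (1 + 12.7/100)
Step 3: Dry density = 2043 / 1.127
Step 4: Dry density = 1813 kg/m^3

1813


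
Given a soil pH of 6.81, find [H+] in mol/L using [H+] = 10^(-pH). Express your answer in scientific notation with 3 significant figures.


Step 1: [H+] = 10^(-pH)
Step 2: [H+] = 10^(-6.81)
Step 3: [H+] = 1.55e-07 mol/L

1.55e-07


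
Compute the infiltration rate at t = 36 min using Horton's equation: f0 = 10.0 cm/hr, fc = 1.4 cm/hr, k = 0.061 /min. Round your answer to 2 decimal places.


Step 1: f = fc + (f0 - fc) * exp(-k * t)
Step 2: exp(-0.061 * 36) = 0.111247
Step 3: f = 1.4 + (10.0 - 1.4) * 0.111247
Step 4: f = 1.4 + 8.6 * 0.111247
Step 5: f = 2.36 cm/hr

2.36


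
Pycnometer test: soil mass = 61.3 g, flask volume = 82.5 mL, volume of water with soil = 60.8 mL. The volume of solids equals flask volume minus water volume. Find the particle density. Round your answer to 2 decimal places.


Step 1: Volume of solids = flask volume - water volume with soil
Step 2: V_solids = 82.5 - 60.8 = 21.7 mL
Step 3: Particle density = mass / V_solids = 61.3 / 21.7 = 2.82 g/cm^3

2.82


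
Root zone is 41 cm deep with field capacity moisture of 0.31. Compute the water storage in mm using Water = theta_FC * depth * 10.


Step 1: Water (mm) = theta_FC * depth (cm) * 10
Step 2: Water = 0.31 * 41 * 10
Step 3: Water = 127.1 mm

127.1


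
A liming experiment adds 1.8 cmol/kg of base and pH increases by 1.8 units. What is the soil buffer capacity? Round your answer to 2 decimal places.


Step 1: BC = change in base / change in pH
Step 2: BC = 1.8 / 1.8
Step 3: BC = 1.0 cmol/(kg*pH unit)

1.0


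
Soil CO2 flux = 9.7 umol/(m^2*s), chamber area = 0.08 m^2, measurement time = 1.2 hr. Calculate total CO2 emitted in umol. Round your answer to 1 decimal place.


Step 1: Convert time to seconds: 1.2 hr * 3600 = 4320.0 s
Step 2: Total = flux * area * time_s
Step 3: Total = 9.7 * 0.08 * 4320.0
Step 4: Total = 3352.3 umol

3352.3


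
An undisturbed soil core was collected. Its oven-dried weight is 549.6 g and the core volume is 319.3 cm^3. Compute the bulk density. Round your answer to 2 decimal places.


Step 1: Identify the formula: BD = dry mass / volume
Step 2: Substitute values: BD = 549.6 / 319.3
Step 3: BD = 1.72 g/cm^3

1.72


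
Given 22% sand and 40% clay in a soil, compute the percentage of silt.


Step 1: sand + silt + clay = 100%
Step 2: silt = 100 - sand - clay
Step 3: silt = 100 - 22 - 40
Step 4: silt = 38%

38


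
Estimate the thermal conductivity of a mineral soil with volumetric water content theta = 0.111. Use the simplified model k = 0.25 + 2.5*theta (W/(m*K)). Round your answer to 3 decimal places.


Step 1: k = 0.25 + 2.5 * theta
Step 2: k = 0.25 + 2.5 * 0.111
Step 3: k = 0.25 + 0.278
Step 4: k = 0.528 W/(m*K)

0.528


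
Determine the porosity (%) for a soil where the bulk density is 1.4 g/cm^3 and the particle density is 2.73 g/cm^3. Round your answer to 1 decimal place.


Step 1: Formula: n = 100 * (1 - BD / PD)
Step 2: n = 100 * (1 - 1.4 / 2.73)
Step 3: n = 100 * (1 - 0.51282)
Step 4: n = 48.7%

48.7


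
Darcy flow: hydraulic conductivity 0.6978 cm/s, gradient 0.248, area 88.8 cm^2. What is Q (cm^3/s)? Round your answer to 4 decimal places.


Step 1: Apply Darcy's law: Q = K * i * A
Step 2: Q = 0.6978 * 0.248 * 88.8
Step 3: Q = 15.3672 cm^3/s

15.3672


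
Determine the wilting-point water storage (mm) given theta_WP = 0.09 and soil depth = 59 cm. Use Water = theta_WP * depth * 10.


Step 1: Water (mm) = theta_WP * depth * 10
Step 2: Water = 0.09 * 59 * 10
Step 3: Water = 53.1 mm

53.1


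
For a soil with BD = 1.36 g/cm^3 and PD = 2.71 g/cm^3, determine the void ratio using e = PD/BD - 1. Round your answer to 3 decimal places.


Step 1: e = PD / BD - 1
Step 2: e = 2.71 / 1.36 - 1
Step 3: e = 1.99265 - 1
Step 4: e = 0.993

0.993


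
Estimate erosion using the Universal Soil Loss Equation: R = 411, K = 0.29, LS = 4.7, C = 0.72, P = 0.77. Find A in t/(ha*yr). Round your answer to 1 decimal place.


Step 1: A = R * K * LS * C * P
Step 2: R * K = 411 * 0.29 = 119.19
Step 3: (R*K) * LS = 119.19 * 4.7 = 560.193
Step 4: * C * P = 560.193 * 0.72 * 0.77 = 310.6
Step 5: A = 310.6 t/(ha*yr)

310.6


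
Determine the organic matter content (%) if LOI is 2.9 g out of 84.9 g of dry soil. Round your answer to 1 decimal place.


Step 1: OM% = 100 * LOI / sample mass
Step 2: OM = 100 * 2.9 / 84.9
Step 3: OM = 3.4%

3.4


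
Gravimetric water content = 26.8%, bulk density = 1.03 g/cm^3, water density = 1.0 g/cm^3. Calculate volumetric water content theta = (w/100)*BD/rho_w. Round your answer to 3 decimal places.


Step 1: theta = (w / 100) * BD / rho_w
Step 2: theta = (26.8 / 100) * 1.03 / 1.0
Step 3: theta = 0.268 * 1.03
Step 4: theta = 0.276

0.276


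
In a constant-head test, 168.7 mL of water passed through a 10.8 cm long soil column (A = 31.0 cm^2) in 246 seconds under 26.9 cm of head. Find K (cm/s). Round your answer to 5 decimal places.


Step 1: K = Q * L / (A * t * h)
Step 2: Numerator = 168.7 * 10.8 = 1821.96
Step 3: Denominator = 31.0 * 246 * 26.9 = 205139.4
Step 4: K = 1821.96 / 205139.4 = 0.00888 cm/s

0.00888


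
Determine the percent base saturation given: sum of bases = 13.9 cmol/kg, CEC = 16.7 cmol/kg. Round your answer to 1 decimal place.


Step 1: BS = 100 * (sum of bases) / CEC
Step 2: BS = 100 * 13.9 / 16.7
Step 3: BS = 83.2%

83.2


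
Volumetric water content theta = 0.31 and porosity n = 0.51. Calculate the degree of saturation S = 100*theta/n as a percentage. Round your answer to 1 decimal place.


Step 1: S = 100 * theta_v / n
Step 2: S = 100 * 0.31 / 0.51
Step 3: S = 60.8%

60.8


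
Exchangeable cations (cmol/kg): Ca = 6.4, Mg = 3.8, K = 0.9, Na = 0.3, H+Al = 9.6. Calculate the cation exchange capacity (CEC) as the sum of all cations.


Step 1: CEC = Ca + Mg + K + Na + (H+Al)
Step 2: CEC = 6.4 + 3.8 + 0.9 + 0.3 + 9.6
Step 3: CEC = 21.0 cmol/kg

21.0


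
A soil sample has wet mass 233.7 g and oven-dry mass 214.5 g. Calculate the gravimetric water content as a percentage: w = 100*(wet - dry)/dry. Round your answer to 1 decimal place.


Step 1: Water mass = wet - dry = 233.7 - 214.5 = 19.2 g
Step 2: w = 100 * water mass / dry mass
Step 3: w = 100 * 19.2 / 214.5 = 9.0%

9.0


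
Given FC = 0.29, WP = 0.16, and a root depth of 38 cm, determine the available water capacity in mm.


Step 1: Available water = (FC - WP) * depth * 10
Step 2: AW = (0.29 - 0.16) * 38 * 10
Step 3: AW = 0.13 * 38 * 10
Step 4: AW = 49.4 mm

49.4


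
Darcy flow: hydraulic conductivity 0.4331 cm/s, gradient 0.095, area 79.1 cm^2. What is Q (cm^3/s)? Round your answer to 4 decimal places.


Step 1: Apply Darcy's law: Q = K * i * A
Step 2: Q = 0.4331 * 0.095 * 79.1
Step 3: Q = 3.2545 cm^3/s

3.2545


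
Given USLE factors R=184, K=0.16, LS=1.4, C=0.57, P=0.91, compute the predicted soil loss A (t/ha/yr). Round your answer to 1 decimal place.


Step 1: A = R * K * LS * C * P
Step 2: R * K = 184 * 0.16 = 29.44
Step 3: (R*K) * LS = 29.44 * 1.4 = 41.216
Step 4: * C * P = 41.216 * 0.57 * 0.91 = 21.4
Step 5: A = 21.4 t/(ha*yr)

21.4


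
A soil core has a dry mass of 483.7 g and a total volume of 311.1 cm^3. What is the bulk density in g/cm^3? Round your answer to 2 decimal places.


Step 1: Identify the formula: BD = dry mass / volume
Step 2: Substitute values: BD = 483.7 / 311.1
Step 3: BD = 1.55 g/cm^3

1.55


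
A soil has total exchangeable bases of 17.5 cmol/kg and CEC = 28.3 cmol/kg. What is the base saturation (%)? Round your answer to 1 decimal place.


Step 1: BS = 100 * (sum of bases) / CEC
Step 2: BS = 100 * 17.5 / 28.3
Step 3: BS = 61.8%

61.8


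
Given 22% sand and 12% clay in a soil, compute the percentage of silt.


Step 1: sand + silt + clay = 100%
Step 2: silt = 100 - sand - clay
Step 3: silt = 100 - 22 - 12
Step 4: silt = 66%

66


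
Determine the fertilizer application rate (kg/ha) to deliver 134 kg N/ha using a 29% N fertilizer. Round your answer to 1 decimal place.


Step 1: Fertilizer rate = target N / (N content / 100)
Step 2: Rate = 134 / (29 / 100)
Step 3: Rate = 134 / 0.29
Step 4: Rate = 462.1 kg/ha

462.1


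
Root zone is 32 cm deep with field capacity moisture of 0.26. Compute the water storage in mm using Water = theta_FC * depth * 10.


Step 1: Water (mm) = theta_FC * depth (cm) * 10
Step 2: Water = 0.26 * 32 * 10
Step 3: Water = 83.2 mm

83.2


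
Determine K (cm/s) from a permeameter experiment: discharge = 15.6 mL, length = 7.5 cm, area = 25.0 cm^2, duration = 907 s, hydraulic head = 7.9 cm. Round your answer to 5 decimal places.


Step 1: K = Q * L / (A * t * h)
Step 2: Numerator = 15.6 * 7.5 = 117.0
Step 3: Denominator = 25.0 * 907 * 7.9 = 179132.5
Step 4: K = 117.0 / 179132.5 = 0.00065 cm/s

0.00065


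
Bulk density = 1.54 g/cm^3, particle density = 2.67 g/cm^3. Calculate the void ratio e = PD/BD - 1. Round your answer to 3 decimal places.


Step 1: e = PD / BD - 1
Step 2: e = 2.67 / 1.54 - 1
Step 3: e = 1.73377 - 1
Step 4: e = 0.734

0.734


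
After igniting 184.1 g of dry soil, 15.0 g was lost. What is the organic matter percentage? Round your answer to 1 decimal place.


Step 1: OM% = 100 * LOI / sample mass
Step 2: OM = 100 * 15.0 / 184.1
Step 3: OM = 8.1%

8.1


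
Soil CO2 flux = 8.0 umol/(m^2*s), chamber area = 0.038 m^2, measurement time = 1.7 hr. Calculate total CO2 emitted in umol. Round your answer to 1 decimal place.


Step 1: Convert time to seconds: 1.7 hr * 3600 = 6120.0 s
Step 2: Total = flux * area * time_s
Step 3: Total = 8.0 * 0.038 * 6120.0
Step 4: Total = 1860.5 umol

1860.5


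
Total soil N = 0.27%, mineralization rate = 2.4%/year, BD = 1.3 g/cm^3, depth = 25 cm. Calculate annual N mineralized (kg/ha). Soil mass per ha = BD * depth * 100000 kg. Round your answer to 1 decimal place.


Step 1: Soil mass per ha = BD * depth * 100000 = 1.3 * 25 * 100000 = 3250000 kg
Step 2: Total N pool = soil mass * N%/100 = 3250000 * 0.27/100 = 8775.0 kg/ha
Step 3: N mineralized = N pool * rate%/100 = 8775.0 * 2.4/100 = 210.6 kg/ha/yr

210.6


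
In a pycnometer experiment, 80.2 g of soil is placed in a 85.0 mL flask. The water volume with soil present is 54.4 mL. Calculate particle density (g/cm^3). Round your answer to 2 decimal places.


Step 1: Volume of solids = flask volume - water volume with soil
Step 2: V_solids = 85.0 - 54.4 = 30.6 mL
Step 3: Particle density = mass / V_solids = 80.2 / 30.6 = 2.62 g/cm^3

2.62


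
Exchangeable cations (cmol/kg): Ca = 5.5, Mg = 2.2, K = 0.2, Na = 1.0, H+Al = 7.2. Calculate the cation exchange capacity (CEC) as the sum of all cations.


Step 1: CEC = Ca + Mg + K + Na + (H+Al)
Step 2: CEC = 5.5 + 2.2 + 0.2 + 1.0 + 7.2
Step 3: CEC = 16.1 cmol/kg

16.1


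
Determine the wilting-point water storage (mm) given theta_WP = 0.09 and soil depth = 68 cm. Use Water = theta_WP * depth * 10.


Step 1: Water (mm) = theta_WP * depth * 10
Step 2: Water = 0.09 * 68 * 10
Step 3: Water = 61.2 mm

61.2


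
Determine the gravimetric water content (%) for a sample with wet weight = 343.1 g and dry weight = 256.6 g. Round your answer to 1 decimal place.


Step 1: Water mass = wet - dry = 343.1 - 256.6 = 86.5 g
Step 2: w = 100 * water mass / dry mass
Step 3: w = 100 * 86.5 / 256.6 = 33.7%

33.7


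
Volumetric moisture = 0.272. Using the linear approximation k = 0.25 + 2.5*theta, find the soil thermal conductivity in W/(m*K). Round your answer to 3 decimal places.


Step 1: k = 0.25 + 2.5 * theta
Step 2: k = 0.25 + 2.5 * 0.272
Step 3: k = 0.25 + 0.68
Step 4: k = 0.93 W/(m*K)

0.93


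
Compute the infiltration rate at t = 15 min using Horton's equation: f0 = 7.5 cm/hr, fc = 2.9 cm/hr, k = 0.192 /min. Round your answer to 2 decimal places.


Step 1: f = fc + (f0 - fc) * exp(-k * t)
Step 2: exp(-0.192 * 15) = 0.056135
Step 3: f = 2.9 + (7.5 - 2.9) * 0.056135
Step 4: f = 2.9 + 4.6 * 0.056135
Step 5: f = 3.16 cm/hr

3.16


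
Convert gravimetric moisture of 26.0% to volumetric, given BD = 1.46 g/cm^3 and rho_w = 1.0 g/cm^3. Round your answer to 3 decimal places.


Step 1: theta = (w / 100) * BD / rho_w
Step 2: theta = (26.0 / 100) * 1.46 / 1.0
Step 3: theta = 0.26 * 1.46
Step 4: theta = 0.38

0.38


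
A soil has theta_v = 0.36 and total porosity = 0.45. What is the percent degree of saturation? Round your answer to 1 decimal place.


Step 1: S = 100 * theta_v / n
Step 2: S = 100 * 0.36 / 0.45
Step 3: S = 80.0%

80.0


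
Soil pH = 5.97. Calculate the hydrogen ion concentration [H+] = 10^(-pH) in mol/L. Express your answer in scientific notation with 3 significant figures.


Step 1: [H+] = 10^(-pH)
Step 2: [H+] = 10^(-5.97)
Step 3: [H+] = 1.07e-06 mol/L

1.07e-06


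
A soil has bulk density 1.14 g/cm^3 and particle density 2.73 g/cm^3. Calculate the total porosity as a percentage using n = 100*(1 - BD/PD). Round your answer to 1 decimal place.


Step 1: Formula: n = 100 * (1 - BD / PD)
Step 2: n = 100 * (1 - 1.14 / 2.73)
Step 3: n = 100 * (1 - 0.41758)
Step 4: n = 58.2%

58.2


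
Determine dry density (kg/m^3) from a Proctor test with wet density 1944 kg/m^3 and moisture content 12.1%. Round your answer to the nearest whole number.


Step 1: Dry density = wet density / (1 + w/100)
Step 2: Dry density = 1944 / (1 + 12.1/100)
Step 3: Dry density = 1944 / 1.121
Step 4: Dry density = 1734 kg/m^3

1734


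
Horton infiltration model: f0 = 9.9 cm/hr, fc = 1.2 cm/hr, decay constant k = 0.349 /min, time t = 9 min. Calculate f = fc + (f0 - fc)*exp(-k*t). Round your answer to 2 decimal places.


Step 1: f = fc + (f0 - fc) * exp(-k * t)
Step 2: exp(-0.349 * 9) = 0.04324
Step 3: f = 1.2 + (9.9 - 1.2) * 0.04324
Step 4: f = 1.2 + 8.7 * 0.04324
Step 5: f = 1.58 cm/hr

1.58


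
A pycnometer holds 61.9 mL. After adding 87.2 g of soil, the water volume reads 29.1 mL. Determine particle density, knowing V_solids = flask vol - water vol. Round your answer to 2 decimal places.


Step 1: Volume of solids = flask volume - water volume with soil
Step 2: V_solids = 61.9 - 29.1 = 32.8 mL
Step 3: Particle density = mass / V_solids = 87.2 / 32.8 = 2.66 g/cm^3

2.66


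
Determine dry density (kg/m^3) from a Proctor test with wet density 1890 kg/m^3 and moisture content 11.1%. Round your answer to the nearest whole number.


Step 1: Dry density = wet density / (1 + w/100)
Step 2: Dry density = 1890 / (1 + 11.1/100)
Step 3: Dry density = 1890 / 1.111
Step 4: Dry density = 1701 kg/m^3

1701


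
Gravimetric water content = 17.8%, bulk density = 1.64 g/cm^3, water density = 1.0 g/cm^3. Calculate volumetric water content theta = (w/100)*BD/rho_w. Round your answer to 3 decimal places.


Step 1: theta = (w / 100) * BD / rho_w
Step 2: theta = (17.8 / 100) * 1.64 / 1.0
Step 3: theta = 0.178 * 1.64
Step 4: theta = 0.292

0.292


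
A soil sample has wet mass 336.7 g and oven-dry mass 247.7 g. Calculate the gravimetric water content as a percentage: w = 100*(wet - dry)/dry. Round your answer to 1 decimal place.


Step 1: Water mass = wet - dry = 336.7 - 247.7 = 89.0 g
Step 2: w = 100 * water mass / dry mass
Step 3: w = 100 * 89.0 / 247.7 = 35.9%

35.9


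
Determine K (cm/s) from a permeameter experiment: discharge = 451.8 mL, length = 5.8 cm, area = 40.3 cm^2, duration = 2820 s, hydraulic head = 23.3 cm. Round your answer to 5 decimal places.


Step 1: K = Q * L / (A * t * h)
Step 2: Numerator = 451.8 * 5.8 = 2620.44
Step 3: Denominator = 40.3 * 2820 * 23.3 = 2647951.8
Step 4: K = 2620.44 / 2647951.8 = 0.00099 cm/s

0.00099


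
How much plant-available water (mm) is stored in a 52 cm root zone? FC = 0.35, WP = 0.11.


Step 1: Available water = (FC - WP) * depth * 10
Step 2: AW = (0.35 - 0.11) * 52 * 10
Step 3: AW = 0.24 * 52 * 10
Step 4: AW = 124.8 mm

124.8


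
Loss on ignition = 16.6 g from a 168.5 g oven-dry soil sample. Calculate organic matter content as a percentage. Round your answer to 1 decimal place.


Step 1: OM% = 100 * LOI / sample mass
Step 2: OM = 100 * 16.6 / 168.5
Step 3: OM = 9.9%

9.9


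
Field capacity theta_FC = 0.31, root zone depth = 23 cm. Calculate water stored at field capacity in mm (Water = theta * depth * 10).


Step 1: Water (mm) = theta_FC * depth (cm) * 10
Step 2: Water = 0.31 * 23 * 10
Step 3: Water = 71.3 mm

71.3


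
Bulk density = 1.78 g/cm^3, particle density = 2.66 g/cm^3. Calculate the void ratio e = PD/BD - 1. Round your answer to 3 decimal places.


Step 1: e = PD / BD - 1
Step 2: e = 2.66 / 1.78 - 1
Step 3: e = 1.49438 - 1
Step 4: e = 0.494

0.494


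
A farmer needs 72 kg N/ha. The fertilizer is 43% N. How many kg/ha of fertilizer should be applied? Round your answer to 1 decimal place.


Step 1: Fertilizer rate = target N / (N content / 100)
Step 2: Rate = 72 / (43 / 100)
Step 3: Rate = 72 / 0.43
Step 4: Rate = 167.4 kg/ha

167.4


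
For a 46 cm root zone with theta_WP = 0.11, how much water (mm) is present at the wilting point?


Step 1: Water (mm) = theta_WP * depth * 10
Step 2: Water = 0.11 * 46 * 10
Step 3: Water = 50.6 mm

50.6


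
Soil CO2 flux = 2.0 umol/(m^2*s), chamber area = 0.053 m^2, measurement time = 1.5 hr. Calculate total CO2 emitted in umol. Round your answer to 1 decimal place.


Step 1: Convert time to seconds: 1.5 hr * 3600 = 5400.0 s
Step 2: Total = flux * area * time_s
Step 3: Total = 2.0 * 0.053 * 5400.0
Step 4: Total = 572.4 umol

572.4


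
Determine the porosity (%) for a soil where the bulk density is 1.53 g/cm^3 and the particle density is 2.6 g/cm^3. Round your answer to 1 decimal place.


Step 1: Formula: n = 100 * (1 - BD / PD)
Step 2: n = 100 * (1 - 1.53 / 2.6)
Step 3: n = 100 * (1 - 0.58846)
Step 4: n = 41.2%

41.2


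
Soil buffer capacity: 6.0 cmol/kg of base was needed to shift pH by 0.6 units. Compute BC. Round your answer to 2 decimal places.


Step 1: BC = change in base / change in pH
Step 2: BC = 6.0 / 0.6
Step 3: BC = 10.0 cmol/(kg*pH unit)

10.0


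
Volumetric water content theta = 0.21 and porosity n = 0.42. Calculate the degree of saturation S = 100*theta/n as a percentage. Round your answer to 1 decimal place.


Step 1: S = 100 * theta_v / n
Step 2: S = 100 * 0.21 / 0.42
Step 3: S = 50.0%

50.0


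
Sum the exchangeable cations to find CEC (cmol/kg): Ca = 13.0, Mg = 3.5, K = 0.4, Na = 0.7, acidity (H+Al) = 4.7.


Step 1: CEC = Ca + Mg + K + Na + (H+Al)
Step 2: CEC = 13.0 + 3.5 + 0.4 + 0.7 + 4.7
Step 3: CEC = 22.3 cmol/kg

22.3


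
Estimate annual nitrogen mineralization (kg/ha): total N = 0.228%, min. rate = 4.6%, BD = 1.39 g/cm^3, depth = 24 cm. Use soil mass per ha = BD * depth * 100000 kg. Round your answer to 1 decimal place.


Step 1: Soil mass per ha = BD * depth * 100000 = 1.39 * 24 * 100000 = 3336000 kg
Step 2: Total N pool = soil mass * N%/100 = 3336000 * 0.228/100 = 7606.08 kg/ha
Step 3: N mineralized = N pool * rate%/100 = 7606.08 * 4.6/100 = 349.9 kg/ha/yr

349.9


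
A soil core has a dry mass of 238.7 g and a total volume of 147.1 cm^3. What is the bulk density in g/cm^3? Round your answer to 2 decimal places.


Step 1: Identify the formula: BD = dry mass / volume
Step 2: Substitute values: BD = 238.7 / 147.1
Step 3: BD = 1.62 g/cm^3

1.62


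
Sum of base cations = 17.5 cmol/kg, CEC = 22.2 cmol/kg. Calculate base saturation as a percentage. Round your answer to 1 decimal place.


Step 1: BS = 100 * (sum of bases) / CEC
Step 2: BS = 100 * 17.5 / 22.2
Step 3: BS = 78.8%

78.8


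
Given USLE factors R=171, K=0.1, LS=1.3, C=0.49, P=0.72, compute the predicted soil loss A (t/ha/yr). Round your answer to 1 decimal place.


Step 1: A = R * K * LS * C * P
Step 2: R * K = 171 * 0.1 = 17.1
Step 3: (R*K) * LS = 17.1 * 1.3 = 22.23
Step 4: * C * P = 22.23 * 0.49 * 0.72 = 7.8
Step 5: A = 7.8 t/(ha*yr)

7.8


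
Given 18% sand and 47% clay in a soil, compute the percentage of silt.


Step 1: sand + silt + clay = 100%
Step 2: silt = 100 - sand - clay
Step 3: silt = 100 - 18 - 47
Step 4: silt = 35%

35


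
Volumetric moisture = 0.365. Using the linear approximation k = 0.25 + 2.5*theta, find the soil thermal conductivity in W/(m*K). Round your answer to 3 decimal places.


Step 1: k = 0.25 + 2.5 * theta
Step 2: k = 0.25 + 2.5 * 0.365
Step 3: k = 0.25 + 0.913
Step 4: k = 1.163 W/(m*K)

1.163


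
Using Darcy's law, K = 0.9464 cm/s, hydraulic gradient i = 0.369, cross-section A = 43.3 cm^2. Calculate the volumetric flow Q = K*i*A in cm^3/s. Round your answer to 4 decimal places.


Step 1: Apply Darcy's law: Q = K * i * A
Step 2: Q = 0.9464 * 0.369 * 43.3
Step 3: Q = 15.1213 cm^3/s

15.1213


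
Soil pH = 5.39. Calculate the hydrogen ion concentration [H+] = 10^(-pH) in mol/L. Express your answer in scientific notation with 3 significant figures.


Step 1: [H+] = 10^(-pH)
Step 2: [H+] = 10^(-5.39)
Step 3: [H+] = 4.07e-06 mol/L

4.07e-06


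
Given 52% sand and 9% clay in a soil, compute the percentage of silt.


Step 1: sand + silt + clay = 100%
Step 2: silt = 100 - sand - clay
Step 3: silt = 100 - 52 - 9
Step 4: silt = 39%

39


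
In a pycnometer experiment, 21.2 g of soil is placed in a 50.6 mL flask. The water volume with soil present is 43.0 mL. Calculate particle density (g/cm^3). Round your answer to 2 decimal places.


Step 1: Volume of solids = flask volume - water volume with soil
Step 2: V_solids = 50.6 - 43.0 = 7.6 mL
Step 3: Particle density = mass / V_solids = 21.2 / 7.6 = 2.79 g/cm^3

2.79


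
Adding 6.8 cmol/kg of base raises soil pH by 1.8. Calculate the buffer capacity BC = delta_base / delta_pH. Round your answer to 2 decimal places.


Step 1: BC = change in base / change in pH
Step 2: BC = 6.8 / 1.8
Step 3: BC = 3.78 cmol/(kg*pH unit)

3.78


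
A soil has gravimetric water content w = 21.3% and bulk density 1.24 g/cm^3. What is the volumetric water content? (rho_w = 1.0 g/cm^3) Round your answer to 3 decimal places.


Step 1: theta = (w / 100) * BD / rho_w
Step 2: theta = (21.3 / 100) * 1.24 / 1.0
Step 3: theta = 0.213 * 1.24
Step 4: theta = 0.264

0.264


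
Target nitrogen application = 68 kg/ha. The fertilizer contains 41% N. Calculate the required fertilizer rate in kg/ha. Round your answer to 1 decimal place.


Step 1: Fertilizer rate = target N / (N content / 100)
Step 2: Rate = 68 / (41 / 100)
Step 3: Rate = 68 / 0.41
Step 4: Rate = 165.9 kg/ha

165.9


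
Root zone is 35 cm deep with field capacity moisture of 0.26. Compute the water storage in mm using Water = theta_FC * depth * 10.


Step 1: Water (mm) = theta_FC * depth (cm) * 10
Step 2: Water = 0.26 * 35 * 10
Step 3: Water = 91.0 mm

91.0


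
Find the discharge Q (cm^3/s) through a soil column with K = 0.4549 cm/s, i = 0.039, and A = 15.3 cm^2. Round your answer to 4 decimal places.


Step 1: Apply Darcy's law: Q = K * i * A
Step 2: Q = 0.4549 * 0.039 * 15.3
Step 3: Q = 0.2714 cm^3/s

0.2714


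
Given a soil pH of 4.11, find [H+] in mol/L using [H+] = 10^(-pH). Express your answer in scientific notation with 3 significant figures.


Step 1: [H+] = 10^(-pH)
Step 2: [H+] = 10^(-4.11)
Step 3: [H+] = 7.76e-05 mol/L

7.76e-05


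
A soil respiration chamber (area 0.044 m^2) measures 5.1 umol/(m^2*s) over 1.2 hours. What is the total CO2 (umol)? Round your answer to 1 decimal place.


Step 1: Convert time to seconds: 1.2 hr * 3600 = 4320.0 s
Step 2: Total = flux * area * time_s
Step 3: Total = 5.1 * 0.044 * 4320.0
Step 4: Total = 969.4 umol

969.4


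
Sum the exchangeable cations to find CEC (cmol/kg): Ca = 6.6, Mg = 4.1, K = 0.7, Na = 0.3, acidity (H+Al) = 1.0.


Step 1: CEC = Ca + Mg + K + Na + (H+Al)
Step 2: CEC = 6.6 + 4.1 + 0.7 + 0.3 + 1.0
Step 3: CEC = 12.7 cmol/kg

12.7


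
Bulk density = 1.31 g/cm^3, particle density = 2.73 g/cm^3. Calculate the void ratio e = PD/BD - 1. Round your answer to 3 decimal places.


Step 1: e = PD / BD - 1
Step 2: e = 2.73 / 1.31 - 1
Step 3: e = 2.08397 - 1
Step 4: e = 1.084

1.084


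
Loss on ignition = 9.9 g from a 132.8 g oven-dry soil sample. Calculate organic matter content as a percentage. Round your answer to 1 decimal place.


Step 1: OM% = 100 * LOI / sample mass
Step 2: OM = 100 * 9.9 / 132.8
Step 3: OM = 7.5%

7.5


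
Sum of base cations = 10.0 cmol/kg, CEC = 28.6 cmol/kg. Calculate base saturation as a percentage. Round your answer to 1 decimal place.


Step 1: BS = 100 * (sum of bases) / CEC
Step 2: BS = 100 * 10.0 / 28.6
Step 3: BS = 35.0%

35.0


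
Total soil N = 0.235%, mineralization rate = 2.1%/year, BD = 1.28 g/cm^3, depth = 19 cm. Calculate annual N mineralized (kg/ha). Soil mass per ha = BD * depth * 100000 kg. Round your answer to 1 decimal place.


Step 1: Soil mass per ha = BD * depth * 100000 = 1.28 * 19 * 100000 = 2432000 kg
Step 2: Total N pool = soil mass * N%/100 = 2432000 * 0.235/100 = 5715.2 kg/ha
Step 3: N mineralized = N pool * rate%/100 = 5715.2 * 2.1/100 = 120.0 kg/ha/yr

120.0


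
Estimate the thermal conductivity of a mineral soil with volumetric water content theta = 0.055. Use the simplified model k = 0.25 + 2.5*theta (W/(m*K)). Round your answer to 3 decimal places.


Step 1: k = 0.25 + 2.5 * theta
Step 2: k = 0.25 + 2.5 * 0.055
Step 3: k = 0.25 + 0.138
Step 4: k = 0.388 W/(m*K)

0.388


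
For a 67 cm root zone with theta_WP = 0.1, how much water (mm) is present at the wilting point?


Step 1: Water (mm) = theta_WP * depth * 10
Step 2: Water = 0.1 * 67 * 10
Step 3: Water = 67.0 mm

67.0


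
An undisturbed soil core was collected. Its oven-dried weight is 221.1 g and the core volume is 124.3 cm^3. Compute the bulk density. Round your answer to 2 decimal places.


Step 1: Identify the formula: BD = dry mass / volume
Step 2: Substitute values: BD = 221.1 / 124.3
Step 3: BD = 1.78 g/cm^3

1.78


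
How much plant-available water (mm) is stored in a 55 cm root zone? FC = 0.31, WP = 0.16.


Step 1: Available water = (FC - WP) * depth * 10
Step 2: AW = (0.31 - 0.16) * 55 * 10
Step 3: AW = 0.15 * 55 * 10
Step 4: AW = 82.5 mm

82.5


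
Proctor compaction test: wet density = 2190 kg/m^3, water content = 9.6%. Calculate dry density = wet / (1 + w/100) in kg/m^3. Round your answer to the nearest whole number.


Step 1: Dry density = wet density / (1 + w/100)
Step 2: Dry density = 2190 / (1 + 9.6/100)
Step 3: Dry density = 2190 / 1.096
Step 4: Dry density = 1998 kg/m^3

1998


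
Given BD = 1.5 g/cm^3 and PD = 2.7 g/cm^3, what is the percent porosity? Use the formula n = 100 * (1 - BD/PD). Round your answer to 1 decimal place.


Step 1: Formula: n = 100 * (1 - BD / PD)
Step 2: n = 100 * (1 - 1.5 / 2.7)
Step 3: n = 100 * (1 - 0.55556)
Step 4: n = 44.4%

44.4


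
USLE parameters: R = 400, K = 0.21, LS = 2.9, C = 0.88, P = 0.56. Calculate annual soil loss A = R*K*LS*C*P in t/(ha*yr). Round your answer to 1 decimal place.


Step 1: A = R * K * LS * C * P
Step 2: R * K = 400 * 0.21 = 84.0
Step 3: (R*K) * LS = 84.0 * 2.9 = 243.6
Step 4: * C * P = 243.6 * 0.88 * 0.56 = 120.0
Step 5: A = 120.0 t/(ha*yr)

120.0


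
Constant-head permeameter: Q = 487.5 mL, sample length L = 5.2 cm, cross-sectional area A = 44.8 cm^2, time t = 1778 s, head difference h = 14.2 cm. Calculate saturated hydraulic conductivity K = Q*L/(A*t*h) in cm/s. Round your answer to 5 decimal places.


Step 1: K = Q * L / (A * t * h)
Step 2: Numerator = 487.5 * 5.2 = 2535.0
Step 3: Denominator = 44.8 * 1778 * 14.2 = 1131092.48
Step 4: K = 2535.0 / 1131092.48 = 0.00224 cm/s

0.00224


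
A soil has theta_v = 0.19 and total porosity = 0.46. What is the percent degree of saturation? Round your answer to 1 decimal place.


Step 1: S = 100 * theta_v / n
Step 2: S = 100 * 0.19 / 0.46
Step 3: S = 41.3%

41.3


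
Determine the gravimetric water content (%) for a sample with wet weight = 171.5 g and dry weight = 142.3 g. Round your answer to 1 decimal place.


Step 1: Water mass = wet - dry = 171.5 - 142.3 = 29.2 g
Step 2: w = 100 * water mass / dry mass
Step 3: w = 100 * 29.2 / 142.3 = 20.5%

20.5


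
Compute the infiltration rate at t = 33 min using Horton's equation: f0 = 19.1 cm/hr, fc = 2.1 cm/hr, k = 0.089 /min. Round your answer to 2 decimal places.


Step 1: f = fc + (f0 - fc) * exp(-k * t)
Step 2: exp(-0.089 * 33) = 0.053025
Step 3: f = 2.1 + (19.1 - 2.1) * 0.053025
Step 4: f = 2.1 + 17.0 * 0.053025
Step 5: f = 3.0 cm/hr

3.0


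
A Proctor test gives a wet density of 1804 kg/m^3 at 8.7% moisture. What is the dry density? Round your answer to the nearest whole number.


Step 1: Dry density = wet density / (1 + w/100)
Step 2: Dry density = 1804 / (1 + 8.7/100)
Step 3: Dry density = 1804 / 1.087
Step 4: Dry density = 1660 kg/m^3

1660


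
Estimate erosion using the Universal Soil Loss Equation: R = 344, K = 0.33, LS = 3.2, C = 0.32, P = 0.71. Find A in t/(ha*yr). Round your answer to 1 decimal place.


Step 1: A = R * K * LS * C * P
Step 2: R * K = 344 * 0.33 = 113.52
Step 3: (R*K) * LS = 113.52 * 3.2 = 363.264
Step 4: * C * P = 363.264 * 0.32 * 0.71 = 82.5
Step 5: A = 82.5 t/(ha*yr)

82.5


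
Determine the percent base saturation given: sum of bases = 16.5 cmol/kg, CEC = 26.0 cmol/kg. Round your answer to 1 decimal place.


Step 1: BS = 100 * (sum of bases) / CEC
Step 2: BS = 100 * 16.5 / 26.0
Step 3: BS = 63.5%

63.5


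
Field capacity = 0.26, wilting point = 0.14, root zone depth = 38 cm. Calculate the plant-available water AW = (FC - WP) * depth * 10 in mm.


Step 1: Available water = (FC - WP) * depth * 10
Step 2: AW = (0.26 - 0.14) * 38 * 10
Step 3: AW = 0.12 * 38 * 10
Step 4: AW = 45.6 mm

45.6


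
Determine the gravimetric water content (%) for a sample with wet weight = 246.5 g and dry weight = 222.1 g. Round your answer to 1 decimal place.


Step 1: Water mass = wet - dry = 246.5 - 222.1 = 24.4 g
Step 2: w = 100 * water mass / dry mass
Step 3: w = 100 * 24.4 / 222.1 = 11.0%

11.0


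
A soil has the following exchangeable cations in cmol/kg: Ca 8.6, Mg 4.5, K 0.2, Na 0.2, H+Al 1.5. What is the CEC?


Step 1: CEC = Ca + Mg + K + Na + (H+Al)
Step 2: CEC = 8.6 + 4.5 + 0.2 + 0.2 + 1.5
Step 3: CEC = 15.0 cmol/kg

15.0


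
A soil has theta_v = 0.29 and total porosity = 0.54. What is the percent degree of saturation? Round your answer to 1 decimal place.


Step 1: S = 100 * theta_v / n
Step 2: S = 100 * 0.29 / 0.54
Step 3: S = 53.7%

53.7


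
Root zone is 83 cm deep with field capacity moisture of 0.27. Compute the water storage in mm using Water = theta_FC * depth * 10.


Step 1: Water (mm) = theta_FC * depth (cm) * 10
Step 2: Water = 0.27 * 83 * 10
Step 3: Water = 224.1 mm

224.1


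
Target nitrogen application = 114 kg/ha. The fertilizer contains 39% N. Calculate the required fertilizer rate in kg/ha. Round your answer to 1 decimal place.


Step 1: Fertilizer rate = target N / (N content / 100)
Step 2: Rate = 114 / (39 / 100)
Step 3: Rate = 114 / 0.39
Step 4: Rate = 292.3 kg/ha

292.3


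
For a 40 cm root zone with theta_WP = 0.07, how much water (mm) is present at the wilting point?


Step 1: Water (mm) = theta_WP * depth * 10
Step 2: Water = 0.07 * 40 * 10
Step 3: Water = 28.0 mm

28.0


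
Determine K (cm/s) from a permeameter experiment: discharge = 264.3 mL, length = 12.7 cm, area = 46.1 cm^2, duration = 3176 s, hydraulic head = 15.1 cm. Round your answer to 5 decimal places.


Step 1: K = Q * L / (A * t * h)
Step 2: Numerator = 264.3 * 12.7 = 3356.61
Step 3: Denominator = 46.1 * 3176 * 15.1 = 2210845.36
Step 4: K = 3356.61 / 2210845.36 = 0.00152 cm/s

0.00152


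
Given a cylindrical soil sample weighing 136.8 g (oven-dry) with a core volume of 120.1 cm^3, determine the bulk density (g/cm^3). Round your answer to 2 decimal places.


Step 1: Identify the formula: BD = dry mass / volume
Step 2: Substitute values: BD = 136.8 / 120.1
Step 3: BD = 1.14 g/cm^3

1.14


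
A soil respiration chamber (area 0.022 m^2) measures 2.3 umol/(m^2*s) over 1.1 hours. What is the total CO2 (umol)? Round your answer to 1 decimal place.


Step 1: Convert time to seconds: 1.1 hr * 3600 = 3960.0 s
Step 2: Total = flux * area * time_s
Step 3: Total = 2.3 * 0.022 * 3960.0
Step 4: Total = 200.4 umol

200.4


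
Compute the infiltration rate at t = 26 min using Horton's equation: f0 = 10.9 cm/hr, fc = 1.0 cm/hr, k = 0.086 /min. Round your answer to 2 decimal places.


Step 1: f = fc + (f0 - fc) * exp(-k * t)
Step 2: exp(-0.086 * 26) = 0.106885
Step 3: f = 1.0 + (10.9 - 1.0) * 0.106885
Step 4: f = 1.0 + 9.9 * 0.106885
Step 5: f = 2.06 cm/hr

2.06


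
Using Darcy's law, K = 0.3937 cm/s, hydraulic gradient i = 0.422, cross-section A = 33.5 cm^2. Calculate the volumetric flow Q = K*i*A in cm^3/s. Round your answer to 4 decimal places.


Step 1: Apply Darcy's law: Q = K * i * A
Step 2: Q = 0.3937 * 0.422 * 33.5
Step 3: Q = 5.5657 cm^3/s

5.5657


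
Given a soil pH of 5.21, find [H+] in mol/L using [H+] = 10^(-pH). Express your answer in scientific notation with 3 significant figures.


Step 1: [H+] = 10^(-pH)
Step 2: [H+] = 10^(-5.21)
Step 3: [H+] = 6.17e-06 mol/L

6.17e-06


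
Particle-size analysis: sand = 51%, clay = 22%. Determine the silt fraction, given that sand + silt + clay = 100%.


Step 1: sand + silt + clay = 100%
Step 2: silt = 100 - sand - clay
Step 3: silt = 100 - 51 - 22
Step 4: silt = 27%

27


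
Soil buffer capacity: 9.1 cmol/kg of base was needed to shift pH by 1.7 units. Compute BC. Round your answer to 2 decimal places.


Step 1: BC = change in base / change in pH
Step 2: BC = 9.1 / 1.7
Step 3: BC = 5.35 cmol/(kg*pH unit)

5.35


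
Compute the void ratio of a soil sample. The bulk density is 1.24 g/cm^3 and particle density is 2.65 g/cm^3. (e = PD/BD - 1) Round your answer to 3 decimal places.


Step 1: e = PD / BD - 1
Step 2: e = 2.65 / 1.24 - 1
Step 3: e = 2.1371 - 1
Step 4: e = 1.137

1.137


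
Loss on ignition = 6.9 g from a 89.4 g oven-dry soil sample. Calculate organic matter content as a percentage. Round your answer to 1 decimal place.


Step 1: OM% = 100 * LOI / sample mass
Step 2: OM = 100 * 6.9 / 89.4
Step 3: OM = 7.7%

7.7


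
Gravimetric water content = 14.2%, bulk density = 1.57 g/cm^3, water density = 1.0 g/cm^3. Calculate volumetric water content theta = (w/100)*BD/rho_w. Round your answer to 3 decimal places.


Step 1: theta = (w / 100) * BD / rho_w
Step 2: theta = (14.2 / 100) * 1.57 / 1.0
Step 3: theta = 0.142 * 1.57
Step 4: theta = 0.223

0.223
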